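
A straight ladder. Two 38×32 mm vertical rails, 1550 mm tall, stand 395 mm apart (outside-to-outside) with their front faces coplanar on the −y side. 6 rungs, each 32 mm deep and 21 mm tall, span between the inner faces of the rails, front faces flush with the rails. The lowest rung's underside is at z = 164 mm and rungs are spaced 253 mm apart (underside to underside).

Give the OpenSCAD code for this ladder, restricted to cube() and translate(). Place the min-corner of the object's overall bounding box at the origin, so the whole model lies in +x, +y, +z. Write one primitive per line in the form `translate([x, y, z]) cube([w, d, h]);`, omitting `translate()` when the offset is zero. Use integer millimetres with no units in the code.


cube([38, 32, 1550]);
translate([357, 0, 0]) cube([38, 32, 1550]);
translate([38, 0, 164]) cube([319, 32, 21]);
translate([38, 0, 417]) cube([319, 32, 21]);
translate([38, 0, 670]) cube([319, 32, 21]);
translate([38, 0, 923]) cube([319, 32, 21]);
translate([38, 0, 1176]) cube([319, 32, 21]);
translate([38, 0, 1429]) cube([319, 32, 21]);


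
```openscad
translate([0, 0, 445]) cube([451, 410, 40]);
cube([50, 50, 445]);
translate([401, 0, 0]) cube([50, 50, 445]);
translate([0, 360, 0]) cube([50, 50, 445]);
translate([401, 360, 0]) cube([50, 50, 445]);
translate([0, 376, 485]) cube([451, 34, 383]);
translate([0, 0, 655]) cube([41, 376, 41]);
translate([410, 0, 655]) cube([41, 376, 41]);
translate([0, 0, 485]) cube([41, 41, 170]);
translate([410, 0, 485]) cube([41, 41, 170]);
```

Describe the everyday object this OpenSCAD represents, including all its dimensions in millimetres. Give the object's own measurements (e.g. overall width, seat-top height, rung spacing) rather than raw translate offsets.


A chair. The seat is a 451×410×40 mm slab with its top at z = 485 mm, on four 50×50 mm corner legs (flush with the seat edges, standing on z = 0). A flat backrest 34 mm thick, 383 mm tall, spans the full seat width and rises from the seat top along its +y edge, rear face flush with the rear of the seat. Two armrests of 41×41 mm section run along each side from the seat's front edge to the front of the backrest, top faces 211 mm above the seat top and outer faces flush with the seat's x-edges; a 41×41 mm post under the front of each armrest stands on the seat at the front corner.


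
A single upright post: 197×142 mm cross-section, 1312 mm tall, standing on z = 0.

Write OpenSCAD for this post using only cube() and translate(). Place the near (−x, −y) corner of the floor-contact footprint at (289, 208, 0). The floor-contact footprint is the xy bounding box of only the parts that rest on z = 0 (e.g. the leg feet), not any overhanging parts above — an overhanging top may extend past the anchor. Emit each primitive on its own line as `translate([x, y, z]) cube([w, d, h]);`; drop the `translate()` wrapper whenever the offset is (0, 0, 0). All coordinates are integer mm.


translate([289, 208, 0]) cube([197, 142, 1312]);


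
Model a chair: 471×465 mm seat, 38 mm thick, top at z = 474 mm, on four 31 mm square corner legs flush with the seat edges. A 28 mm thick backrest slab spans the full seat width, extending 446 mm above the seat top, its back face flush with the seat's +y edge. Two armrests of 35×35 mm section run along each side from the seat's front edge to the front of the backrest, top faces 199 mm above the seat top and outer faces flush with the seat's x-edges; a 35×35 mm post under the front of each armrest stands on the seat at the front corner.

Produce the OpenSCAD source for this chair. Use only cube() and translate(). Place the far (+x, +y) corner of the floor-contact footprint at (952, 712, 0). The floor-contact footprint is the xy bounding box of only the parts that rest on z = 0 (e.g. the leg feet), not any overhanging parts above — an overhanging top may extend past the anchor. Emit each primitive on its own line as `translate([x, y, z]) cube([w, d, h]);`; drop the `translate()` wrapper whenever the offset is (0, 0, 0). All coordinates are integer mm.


translate([481, 247, 436]) cube([471, 465, 38]);
translate([481, 247, 0]) cube([31, 31, 436]);
translate([921, 247, 0]) cube([31, 31, 436]);
translate([481, 681, 0]) cube([31, 31, 436]);
translate([921, 681, 0]) cube([31, 31, 436]);
translate([481, 684, 474]) cube([471, 28, 446]);
translate([481, 247, 638]) cube([35, 437, 35]);
translate([917, 247, 638]) cube([35, 437, 35]);
translate([481, 247, 474]) cube([35, 35, 164]);
translate([917, 247, 474]) cube([35, 35, 164]);


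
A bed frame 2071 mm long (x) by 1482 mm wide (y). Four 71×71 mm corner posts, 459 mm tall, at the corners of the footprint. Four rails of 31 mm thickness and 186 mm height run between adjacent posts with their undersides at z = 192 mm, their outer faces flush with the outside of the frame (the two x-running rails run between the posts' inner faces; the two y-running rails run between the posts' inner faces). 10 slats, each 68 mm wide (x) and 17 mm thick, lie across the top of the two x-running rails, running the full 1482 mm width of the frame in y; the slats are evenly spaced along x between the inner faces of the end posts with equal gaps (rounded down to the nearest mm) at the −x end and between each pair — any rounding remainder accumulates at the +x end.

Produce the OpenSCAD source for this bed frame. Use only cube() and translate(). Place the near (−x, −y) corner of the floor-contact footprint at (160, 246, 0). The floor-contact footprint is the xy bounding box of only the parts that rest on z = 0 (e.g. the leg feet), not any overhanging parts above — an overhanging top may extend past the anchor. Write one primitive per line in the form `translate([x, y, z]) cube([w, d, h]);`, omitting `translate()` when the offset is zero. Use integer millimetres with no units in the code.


translate([160, 246, 0]) cube([71, 71, 459]);
translate([160, 1657, 0]) cube([71, 71, 459]);
translate([2160, 246, 0]) cube([71, 71, 459]);
translate([2160, 1657, 0]) cube([71, 71, 459]);
translate([231, 246, 192]) cube([1929, 31, 186]);
translate([231, 1697, 192]) cube([1929, 31, 186]);
translate([160, 317, 192]) cube([31, 1340, 186]);
translate([2200, 317, 192]) cube([31, 1340, 186]);
translate([344, 246, 378]) cube([68, 1482, 17]);
translate([525, 246, 378]) cube([68, 1482, 17]);
translate([706, 246, 378]) cube([68, 1482, 17]);
translate([887, 246, 378]) cube([68, 1482, 17]);
translate([1068, 246, 378]) cube([68, 1482, 17]);
translate([1249, 246, 378]) cube([68, 1482, 17]);
translate([1430, 246, 378]) cube([68, 1482, 17]);
translate([1611, 246, 378]) cube([68, 1482, 17]);
translate([1792, 246, 378]) cube([68, 1482, 17]);
translate([1973, 246, 378]) cube([68, 1482, 17]);


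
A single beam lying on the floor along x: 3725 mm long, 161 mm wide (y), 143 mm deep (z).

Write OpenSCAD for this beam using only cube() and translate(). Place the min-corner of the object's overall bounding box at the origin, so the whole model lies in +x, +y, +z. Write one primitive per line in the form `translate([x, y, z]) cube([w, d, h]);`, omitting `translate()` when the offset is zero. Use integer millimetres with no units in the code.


cube([3725, 161, 143]);


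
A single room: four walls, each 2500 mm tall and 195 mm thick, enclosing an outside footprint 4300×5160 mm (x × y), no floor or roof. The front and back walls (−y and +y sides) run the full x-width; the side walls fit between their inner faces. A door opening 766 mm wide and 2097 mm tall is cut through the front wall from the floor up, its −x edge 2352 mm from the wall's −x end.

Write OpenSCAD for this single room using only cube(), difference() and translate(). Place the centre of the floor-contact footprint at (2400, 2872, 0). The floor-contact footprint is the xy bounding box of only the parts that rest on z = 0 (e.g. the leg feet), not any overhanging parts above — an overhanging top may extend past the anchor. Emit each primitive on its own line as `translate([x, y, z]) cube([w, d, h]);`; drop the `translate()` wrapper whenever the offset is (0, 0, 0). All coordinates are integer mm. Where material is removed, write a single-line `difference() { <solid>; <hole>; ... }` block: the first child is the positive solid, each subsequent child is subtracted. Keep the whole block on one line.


difference() { translate([250, 292, 0]) cube([4300, 195, 2500]); translate([2602, 292, 0]) cube([766, 195, 2097]); }
translate([250, 5257, 0]) cube([4300, 195, 2500]);
translate([250, 487, 0]) cube([195, 4770, 2500]);
translate([4355, 487, 0]) cube([195, 4770, 2500]);


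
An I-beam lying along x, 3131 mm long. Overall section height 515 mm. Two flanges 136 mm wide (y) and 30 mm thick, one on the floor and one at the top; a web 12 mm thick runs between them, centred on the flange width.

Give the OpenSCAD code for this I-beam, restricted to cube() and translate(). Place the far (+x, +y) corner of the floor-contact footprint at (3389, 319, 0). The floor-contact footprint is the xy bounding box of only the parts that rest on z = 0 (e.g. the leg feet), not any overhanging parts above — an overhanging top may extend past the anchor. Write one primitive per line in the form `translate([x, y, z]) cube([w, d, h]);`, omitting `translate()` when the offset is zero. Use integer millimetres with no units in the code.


translate([258, 183, 0]) cube([3131, 136, 30]);
translate([258, 245, 30]) cube([3131, 12, 455]);
translate([258, 183, 485]) cube([3131, 136, 30]);


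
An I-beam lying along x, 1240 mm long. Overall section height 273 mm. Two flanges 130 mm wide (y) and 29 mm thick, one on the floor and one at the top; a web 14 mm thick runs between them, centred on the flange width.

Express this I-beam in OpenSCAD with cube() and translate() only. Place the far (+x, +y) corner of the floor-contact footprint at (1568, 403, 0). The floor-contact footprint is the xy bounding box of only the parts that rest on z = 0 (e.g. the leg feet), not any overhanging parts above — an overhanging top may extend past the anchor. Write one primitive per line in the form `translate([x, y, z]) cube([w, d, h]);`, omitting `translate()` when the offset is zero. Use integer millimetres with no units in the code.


translate([328, 273, 0]) cube([1240, 130, 29]);
translate([328, 331, 29]) cube([1240, 14, 215]);
translate([328, 273, 244]) cube([1240, 130, 29]);


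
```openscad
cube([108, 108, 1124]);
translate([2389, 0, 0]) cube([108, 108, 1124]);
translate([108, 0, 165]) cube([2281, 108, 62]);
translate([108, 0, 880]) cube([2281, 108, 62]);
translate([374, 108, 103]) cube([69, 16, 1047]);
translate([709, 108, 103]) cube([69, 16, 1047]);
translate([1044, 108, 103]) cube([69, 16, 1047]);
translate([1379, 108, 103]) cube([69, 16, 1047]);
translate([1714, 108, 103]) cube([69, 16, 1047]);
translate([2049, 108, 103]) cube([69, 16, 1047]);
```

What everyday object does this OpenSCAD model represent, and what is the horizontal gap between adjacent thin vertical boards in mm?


A fence section. The picket gap is 266 mm.

Two posts, two rails, 6 pickets — a fence section. Span 2281 mm holds 6 pickets of 69 mm with 7 equal gaps: ⌊(2281 − 6·69) / 7⌋ = 266 mm.


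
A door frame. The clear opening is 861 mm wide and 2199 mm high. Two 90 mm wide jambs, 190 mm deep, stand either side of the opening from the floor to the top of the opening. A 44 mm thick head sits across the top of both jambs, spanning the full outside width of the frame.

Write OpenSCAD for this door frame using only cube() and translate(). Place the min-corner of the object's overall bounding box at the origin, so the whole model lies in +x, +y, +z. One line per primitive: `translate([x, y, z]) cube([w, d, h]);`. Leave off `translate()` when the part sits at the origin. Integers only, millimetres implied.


cube([90, 190, 2199]);
translate([951, 0, 0]) cube([90, 190, 2199]);
translate([0, 0, 2199]) cube([1041, 190, 44]);


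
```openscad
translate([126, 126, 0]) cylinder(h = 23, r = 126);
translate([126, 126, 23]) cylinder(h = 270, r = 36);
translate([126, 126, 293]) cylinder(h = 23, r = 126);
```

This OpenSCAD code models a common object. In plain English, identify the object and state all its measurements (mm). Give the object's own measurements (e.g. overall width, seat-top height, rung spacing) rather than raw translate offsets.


A spool: two coaxial disc flanges of radius 126 mm and thickness 23 mm, joined by a core cylinder of radius 36 mm and height 270 mm. The lower flange rests on z = 0 and the three cylinders share a vertical axis.


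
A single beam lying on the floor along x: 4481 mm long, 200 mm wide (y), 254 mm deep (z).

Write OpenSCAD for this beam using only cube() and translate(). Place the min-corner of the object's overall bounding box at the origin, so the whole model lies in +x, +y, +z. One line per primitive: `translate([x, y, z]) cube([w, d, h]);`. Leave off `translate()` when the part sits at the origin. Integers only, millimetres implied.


cube([4481, 200, 254]);


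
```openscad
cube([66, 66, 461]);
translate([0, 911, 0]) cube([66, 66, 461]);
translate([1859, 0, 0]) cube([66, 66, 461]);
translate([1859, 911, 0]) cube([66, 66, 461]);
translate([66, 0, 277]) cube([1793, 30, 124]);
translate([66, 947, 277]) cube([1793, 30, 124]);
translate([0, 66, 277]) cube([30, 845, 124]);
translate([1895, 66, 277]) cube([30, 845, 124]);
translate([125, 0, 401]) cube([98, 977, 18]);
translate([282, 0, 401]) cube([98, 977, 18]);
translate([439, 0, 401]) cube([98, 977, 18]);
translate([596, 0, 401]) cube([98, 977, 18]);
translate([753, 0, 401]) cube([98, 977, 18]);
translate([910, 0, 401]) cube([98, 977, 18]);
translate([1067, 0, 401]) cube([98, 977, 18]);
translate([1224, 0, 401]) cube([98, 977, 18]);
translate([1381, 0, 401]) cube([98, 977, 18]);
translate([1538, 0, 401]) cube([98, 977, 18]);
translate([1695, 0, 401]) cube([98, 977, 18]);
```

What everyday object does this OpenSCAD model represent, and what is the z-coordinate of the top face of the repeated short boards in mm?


A bed frame. The slat-top height is 419 mm.

Four posts, four rails, and a row of slats — a bed frame. Slats sit on the rails at z = 277 + 124 = 401; with slat thickness 18, the top is 419 mm.


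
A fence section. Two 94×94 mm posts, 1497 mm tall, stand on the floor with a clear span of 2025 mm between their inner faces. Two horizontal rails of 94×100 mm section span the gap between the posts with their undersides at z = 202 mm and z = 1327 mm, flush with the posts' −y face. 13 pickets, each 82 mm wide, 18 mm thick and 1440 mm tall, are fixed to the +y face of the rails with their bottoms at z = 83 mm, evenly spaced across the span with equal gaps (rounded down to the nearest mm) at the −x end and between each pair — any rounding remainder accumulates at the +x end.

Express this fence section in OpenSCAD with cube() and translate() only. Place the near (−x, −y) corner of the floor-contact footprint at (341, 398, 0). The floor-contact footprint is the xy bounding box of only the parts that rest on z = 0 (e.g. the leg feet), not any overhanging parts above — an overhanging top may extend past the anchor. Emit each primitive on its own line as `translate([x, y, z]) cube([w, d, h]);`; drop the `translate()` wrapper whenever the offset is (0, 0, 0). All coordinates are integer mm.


translate([341, 398, 0]) cube([94, 94, 1497]);
translate([2460, 398, 0]) cube([94, 94, 1497]);
translate([435, 398, 202]) cube([2025, 94, 100]);
translate([435, 398, 1327]) cube([2025, 94, 100]);
translate([503, 492, 83]) cube([82, 18, 1440]);
translate([653, 492, 83]) cube([82, 18, 1440]);
translate([803, 492, 83]) cube([82, 18, 1440]);
translate([953, 492, 83]) cube([82, 18, 1440]);
translate([1103, 492, 83]) cube([82, 18, 1440]);
translate([1253, 492, 83]) cube([82, 18, 1440]);
translate([1403, 492, 83]) cube([82, 18, 1440]);
translate([1553, 492, 83]) cube([82, 18, 1440]);
translate([1703, 492, 83]) cube([82, 18, 1440]);
translate([1853, 492, 83]) cube([82, 18, 1440]);
translate([2003, 492, 83]) cube([82, 18, 1440]);
translate([2153, 492, 83]) cube([82, 18, 1440]);
translate([2303, 492, 83]) cube([82, 18, 1440]);


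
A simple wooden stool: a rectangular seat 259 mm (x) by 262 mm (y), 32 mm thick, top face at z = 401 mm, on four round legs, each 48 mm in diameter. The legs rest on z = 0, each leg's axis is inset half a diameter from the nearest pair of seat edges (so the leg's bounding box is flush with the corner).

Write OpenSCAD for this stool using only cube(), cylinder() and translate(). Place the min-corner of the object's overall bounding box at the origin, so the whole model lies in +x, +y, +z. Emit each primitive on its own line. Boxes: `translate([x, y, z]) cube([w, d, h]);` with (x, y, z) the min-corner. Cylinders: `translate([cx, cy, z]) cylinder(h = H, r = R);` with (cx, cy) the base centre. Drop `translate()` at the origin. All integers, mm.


translate([0, 0, 369]) cube([259, 262, 32]);
translate([24, 24, 0]) cylinder(h = 369, r = 24);
translate([235, 24, 0]) cylinder(h = 369, r = 24);
translate([24, 238, 0]) cylinder(h = 369, r = 24);
translate([235, 238, 0]) cylinder(h = 369, r = 24);


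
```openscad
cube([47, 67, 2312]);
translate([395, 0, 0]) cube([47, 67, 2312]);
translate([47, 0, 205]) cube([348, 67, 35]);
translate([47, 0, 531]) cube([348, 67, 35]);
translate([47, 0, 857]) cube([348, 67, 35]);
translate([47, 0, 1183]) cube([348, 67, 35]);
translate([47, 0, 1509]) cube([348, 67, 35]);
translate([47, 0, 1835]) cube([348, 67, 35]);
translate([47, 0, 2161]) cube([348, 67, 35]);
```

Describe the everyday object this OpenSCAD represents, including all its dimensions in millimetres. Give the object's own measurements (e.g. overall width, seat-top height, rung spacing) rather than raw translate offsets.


A straight ladder. Two 47×67 mm vertical rails, 2312 mm tall, stand 442 mm apart (outside-to-outside) with their front faces coplanar on the −y side. 7 rungs, each 67 mm deep and 35 mm tall, span between the inner faces of the rails, front faces flush with the rails. The lowest rung's underside is at z = 205 mm and rungs are spaced 326 mm apart (underside to underside).


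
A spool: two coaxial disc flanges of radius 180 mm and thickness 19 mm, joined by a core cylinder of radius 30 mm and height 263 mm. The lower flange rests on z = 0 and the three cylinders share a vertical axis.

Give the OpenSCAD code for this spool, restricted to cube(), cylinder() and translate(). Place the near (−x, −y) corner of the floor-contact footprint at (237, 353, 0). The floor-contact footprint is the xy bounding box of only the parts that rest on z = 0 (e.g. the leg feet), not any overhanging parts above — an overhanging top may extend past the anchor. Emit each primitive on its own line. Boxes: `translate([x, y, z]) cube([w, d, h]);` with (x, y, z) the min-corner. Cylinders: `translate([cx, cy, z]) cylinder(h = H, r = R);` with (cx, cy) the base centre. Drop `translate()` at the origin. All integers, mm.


translate([417, 533, 0]) cylinder(h = 19, r = 180);
translate([417, 533, 19]) cylinder(h = 263, r = 30);
translate([417, 533, 282]) cylinder(h = 19, r = 180);


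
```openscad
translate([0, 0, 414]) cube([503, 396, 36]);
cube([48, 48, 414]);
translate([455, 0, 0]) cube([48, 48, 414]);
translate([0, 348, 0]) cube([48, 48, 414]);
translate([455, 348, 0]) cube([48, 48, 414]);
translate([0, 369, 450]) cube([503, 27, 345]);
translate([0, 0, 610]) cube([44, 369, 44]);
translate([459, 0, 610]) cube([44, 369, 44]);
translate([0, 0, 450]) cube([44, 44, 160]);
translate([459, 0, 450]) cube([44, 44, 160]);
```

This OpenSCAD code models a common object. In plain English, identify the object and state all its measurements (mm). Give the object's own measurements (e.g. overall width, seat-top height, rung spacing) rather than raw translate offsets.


A chair. The seat is a 503×396×36 mm slab with its top at z = 450 mm, on four 48×48 mm corner legs (flush with the seat edges, standing on z = 0). A flat backrest 27 mm thick, 345 mm tall, spans the full seat width and rises from the seat top along its +y edge, rear face flush with the rear of the seat. Two armrests of 44×44 mm section run along each side from the seat's front edge to the front of the backrest, top faces 204 mm above the seat top and outer faces flush with the seat's x-edges; a 44×44 mm post under the front of each armrest stands on the seat at the front corner.


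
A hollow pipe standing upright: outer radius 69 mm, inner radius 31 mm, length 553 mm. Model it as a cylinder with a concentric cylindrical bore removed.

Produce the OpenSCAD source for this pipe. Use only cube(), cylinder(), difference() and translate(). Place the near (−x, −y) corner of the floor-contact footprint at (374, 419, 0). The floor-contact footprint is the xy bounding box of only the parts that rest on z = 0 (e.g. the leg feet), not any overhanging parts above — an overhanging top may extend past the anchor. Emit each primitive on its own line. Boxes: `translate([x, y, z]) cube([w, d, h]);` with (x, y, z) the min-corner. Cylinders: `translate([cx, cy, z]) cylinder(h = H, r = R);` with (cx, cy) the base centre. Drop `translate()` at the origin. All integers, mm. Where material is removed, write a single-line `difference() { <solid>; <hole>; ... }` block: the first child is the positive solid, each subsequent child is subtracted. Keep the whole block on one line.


difference() { translate([443, 488, 0]) cylinder(h = 553, r = 69); translate([443, 488, 0]) cylinder(h = 553, r = 31); }


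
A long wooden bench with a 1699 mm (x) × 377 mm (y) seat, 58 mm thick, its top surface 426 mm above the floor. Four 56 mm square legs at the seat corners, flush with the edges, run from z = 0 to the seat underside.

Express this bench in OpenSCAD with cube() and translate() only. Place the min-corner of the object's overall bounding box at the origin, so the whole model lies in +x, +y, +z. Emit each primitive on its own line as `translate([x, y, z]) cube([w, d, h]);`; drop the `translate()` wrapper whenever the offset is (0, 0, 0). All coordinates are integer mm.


// leg_h = 426 − 58 = 368
translate([0, 0, 368]) cube([1699, 377, 58]);
cube([56, 56, 368]);
translate([0, 321, 0]) cube([56, 56, 368]);
translate([1643, 0, 0]) cube([56, 56, 368]);
translate([1643, 321, 0]) cube([56, 56, 368]);


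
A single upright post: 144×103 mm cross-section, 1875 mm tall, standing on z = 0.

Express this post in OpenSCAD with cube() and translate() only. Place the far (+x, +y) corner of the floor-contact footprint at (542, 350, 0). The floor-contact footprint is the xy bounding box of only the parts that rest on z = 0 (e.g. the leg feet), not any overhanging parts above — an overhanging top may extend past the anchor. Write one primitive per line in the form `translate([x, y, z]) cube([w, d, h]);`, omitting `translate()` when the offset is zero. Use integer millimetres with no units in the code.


translate([398, 247, 0]) cube([144, 103, 1875]);


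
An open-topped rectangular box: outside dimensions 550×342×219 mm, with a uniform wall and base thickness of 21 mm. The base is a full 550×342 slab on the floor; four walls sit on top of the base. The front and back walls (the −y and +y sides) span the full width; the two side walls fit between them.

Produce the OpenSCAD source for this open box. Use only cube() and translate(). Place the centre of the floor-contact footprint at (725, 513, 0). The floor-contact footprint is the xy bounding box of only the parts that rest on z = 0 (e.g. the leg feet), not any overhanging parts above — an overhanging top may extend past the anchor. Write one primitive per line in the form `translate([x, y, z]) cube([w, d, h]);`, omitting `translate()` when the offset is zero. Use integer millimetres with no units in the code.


translate([450, 342, 0]) cube([550, 342, 21]);
translate([450, 342, 21]) cube([550, 21, 198]);
translate([450, 663, 21]) cube([550, 21, 198]);
translate([450, 363, 21]) cube([21, 300, 198]);
translate([979, 363, 21]) cube([21, 300, 198]);


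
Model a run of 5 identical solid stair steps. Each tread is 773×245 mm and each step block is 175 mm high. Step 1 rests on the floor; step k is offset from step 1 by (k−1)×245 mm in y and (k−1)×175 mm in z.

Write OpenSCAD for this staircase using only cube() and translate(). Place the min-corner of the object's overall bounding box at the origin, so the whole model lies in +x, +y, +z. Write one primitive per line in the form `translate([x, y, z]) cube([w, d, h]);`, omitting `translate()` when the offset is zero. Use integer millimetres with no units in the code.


cube([773, 245, 175]);
translate([0, 245, 175]) cube([773, 245, 175]);
translate([0, 490, 350]) cube([773, 245, 175]);
translate([0, 735, 525]) cube([773, 245, 175]);
translate([0, 980, 700]) cube([773, 245, 175]);


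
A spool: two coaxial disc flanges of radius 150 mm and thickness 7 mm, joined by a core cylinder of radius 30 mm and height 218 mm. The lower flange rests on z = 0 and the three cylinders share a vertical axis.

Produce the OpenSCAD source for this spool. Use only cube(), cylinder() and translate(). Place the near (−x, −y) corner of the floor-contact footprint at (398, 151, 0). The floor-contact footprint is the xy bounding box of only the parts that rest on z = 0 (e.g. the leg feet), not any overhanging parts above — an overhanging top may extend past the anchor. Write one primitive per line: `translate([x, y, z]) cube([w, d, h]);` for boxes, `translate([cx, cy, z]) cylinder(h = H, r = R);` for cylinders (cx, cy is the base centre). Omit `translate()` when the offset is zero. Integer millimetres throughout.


translate([548, 301, 0]) cylinder(h = 7, r = 150);
translate([548, 301, 7]) cylinder(h = 218, r = 30);
translate([548, 301, 225]) cylinder(h = 7, r = 150);


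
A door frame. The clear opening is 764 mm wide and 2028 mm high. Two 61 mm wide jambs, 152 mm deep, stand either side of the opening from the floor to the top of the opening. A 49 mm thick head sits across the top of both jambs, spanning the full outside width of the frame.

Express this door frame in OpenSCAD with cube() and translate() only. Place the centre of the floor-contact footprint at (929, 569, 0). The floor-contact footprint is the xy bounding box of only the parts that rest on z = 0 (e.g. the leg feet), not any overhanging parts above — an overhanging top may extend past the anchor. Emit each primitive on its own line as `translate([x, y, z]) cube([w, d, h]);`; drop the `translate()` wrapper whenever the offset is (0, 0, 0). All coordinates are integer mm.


translate([486, 493, 0]) cube([61, 152, 2028]);
translate([1311, 493, 0]) cube([61, 152, 2028]);
translate([486, 493, 2028]) cube([886, 152, 49]);


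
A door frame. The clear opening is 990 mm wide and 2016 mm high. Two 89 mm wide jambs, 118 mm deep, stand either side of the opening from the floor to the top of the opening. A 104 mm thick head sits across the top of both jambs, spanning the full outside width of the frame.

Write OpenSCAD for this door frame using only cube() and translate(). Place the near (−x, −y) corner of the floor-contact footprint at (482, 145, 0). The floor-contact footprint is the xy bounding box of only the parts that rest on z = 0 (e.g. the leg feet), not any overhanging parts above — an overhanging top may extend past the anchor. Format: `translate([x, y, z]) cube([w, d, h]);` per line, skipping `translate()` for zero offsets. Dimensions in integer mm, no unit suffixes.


translate([482, 145, 0]) cube([89, 118, 2016]);
translate([1561, 145, 0]) cube([89, 118, 2016]);
translate([482, 145, 2016]) cube([1168, 118, 104]);


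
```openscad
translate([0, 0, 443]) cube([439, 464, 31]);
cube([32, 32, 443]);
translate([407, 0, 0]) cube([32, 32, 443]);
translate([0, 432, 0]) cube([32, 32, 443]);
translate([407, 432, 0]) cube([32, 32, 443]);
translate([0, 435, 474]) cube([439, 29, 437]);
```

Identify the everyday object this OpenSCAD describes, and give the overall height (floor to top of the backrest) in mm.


A chair. The overall height is 911 mm.

A slab on four corner posts with a tall panel at the back — a chair. The seat slab sits at z = 443 with thickness 31, and the 437 mm backrest starts at the seat top, so the overall height is 443 + 31 + 437 = 911 mm.


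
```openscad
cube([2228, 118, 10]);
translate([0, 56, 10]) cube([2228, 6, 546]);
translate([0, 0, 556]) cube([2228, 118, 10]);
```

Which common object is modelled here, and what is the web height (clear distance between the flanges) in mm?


An I-beam. The web height is 546 mm.

Two wide flanges with a thin centred web — an I-beam. Overall 566 mm minus two 10 mm flanges gives a web of 566 − 2·10 = 546 mm.


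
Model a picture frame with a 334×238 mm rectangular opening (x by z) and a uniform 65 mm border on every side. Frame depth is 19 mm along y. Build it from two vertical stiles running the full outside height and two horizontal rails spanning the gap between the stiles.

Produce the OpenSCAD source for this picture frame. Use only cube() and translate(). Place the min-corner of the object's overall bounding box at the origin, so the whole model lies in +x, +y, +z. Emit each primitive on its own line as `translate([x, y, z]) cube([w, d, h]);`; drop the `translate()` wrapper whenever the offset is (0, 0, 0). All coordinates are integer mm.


cube([65, 19, 368]);
translate([399, 0, 0]) cube([65, 19, 368]);
translate([65, 0, 0]) cube([334, 19, 65]);
translate([65, 0, 303]) cube([334, 19, 65]);


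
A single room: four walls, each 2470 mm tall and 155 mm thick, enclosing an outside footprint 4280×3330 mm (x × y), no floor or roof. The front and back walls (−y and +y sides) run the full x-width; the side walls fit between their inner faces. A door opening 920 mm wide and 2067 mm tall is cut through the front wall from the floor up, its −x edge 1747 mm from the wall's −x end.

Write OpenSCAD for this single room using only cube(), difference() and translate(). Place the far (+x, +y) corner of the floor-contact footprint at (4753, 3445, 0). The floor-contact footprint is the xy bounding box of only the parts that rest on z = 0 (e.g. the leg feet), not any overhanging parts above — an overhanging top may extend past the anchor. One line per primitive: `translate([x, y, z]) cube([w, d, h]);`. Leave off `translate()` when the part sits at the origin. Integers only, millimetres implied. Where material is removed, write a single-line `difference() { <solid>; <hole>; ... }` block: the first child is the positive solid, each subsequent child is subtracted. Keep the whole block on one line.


difference() { translate([473, 115, 0]) cube([4280, 155, 2470]); translate([2220, 115, 0]) cube([920, 155, 2067]); }
translate([473, 3290, 0]) cube([4280, 155, 2470]);
translate([473, 270, 0]) cube([155, 3020, 2470]);
translate([4598, 270, 0]) cube([155, 3020, 2470]);


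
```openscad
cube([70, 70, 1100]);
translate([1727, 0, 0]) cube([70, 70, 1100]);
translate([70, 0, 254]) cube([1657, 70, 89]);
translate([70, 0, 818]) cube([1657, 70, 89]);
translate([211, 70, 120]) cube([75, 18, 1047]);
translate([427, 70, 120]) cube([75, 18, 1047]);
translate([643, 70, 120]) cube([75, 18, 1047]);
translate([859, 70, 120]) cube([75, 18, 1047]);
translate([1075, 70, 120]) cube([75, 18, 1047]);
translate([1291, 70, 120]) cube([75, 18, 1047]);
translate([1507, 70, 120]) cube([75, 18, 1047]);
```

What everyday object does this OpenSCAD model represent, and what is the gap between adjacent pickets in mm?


A fence section. The picket gap is 141 mm.

Two posts, two rails, 7 pickets — a fence section. Span 1657 mm holds 7 pickets of 75 mm with 8 equal gaps: ⌊(1657 − 7·75) / 8⌋ = 141 mm.


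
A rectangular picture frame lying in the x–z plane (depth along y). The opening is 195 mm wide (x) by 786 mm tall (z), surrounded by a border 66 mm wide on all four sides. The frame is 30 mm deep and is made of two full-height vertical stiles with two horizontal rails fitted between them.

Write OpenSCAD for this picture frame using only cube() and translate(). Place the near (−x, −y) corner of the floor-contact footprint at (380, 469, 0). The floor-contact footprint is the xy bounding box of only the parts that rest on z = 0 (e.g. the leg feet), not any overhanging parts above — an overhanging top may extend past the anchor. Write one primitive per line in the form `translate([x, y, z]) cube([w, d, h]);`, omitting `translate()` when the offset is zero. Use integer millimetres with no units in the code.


translate([380, 469, 0]) cube([66, 30, 918]);
translate([641, 469, 0]) cube([66, 30, 918]);
translate([446, 469, 0]) cube([195, 30, 66]);
translate([446, 469, 852]) cube([195, 30, 66]);


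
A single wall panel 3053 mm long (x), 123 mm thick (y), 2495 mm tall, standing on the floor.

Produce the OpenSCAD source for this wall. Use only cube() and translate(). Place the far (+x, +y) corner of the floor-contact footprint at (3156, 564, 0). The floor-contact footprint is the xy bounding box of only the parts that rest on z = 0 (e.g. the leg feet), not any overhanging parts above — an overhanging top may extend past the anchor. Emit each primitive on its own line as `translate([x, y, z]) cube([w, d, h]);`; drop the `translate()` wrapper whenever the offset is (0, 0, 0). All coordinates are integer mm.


translate([103, 441, 0]) cube([3053, 123, 2495]);


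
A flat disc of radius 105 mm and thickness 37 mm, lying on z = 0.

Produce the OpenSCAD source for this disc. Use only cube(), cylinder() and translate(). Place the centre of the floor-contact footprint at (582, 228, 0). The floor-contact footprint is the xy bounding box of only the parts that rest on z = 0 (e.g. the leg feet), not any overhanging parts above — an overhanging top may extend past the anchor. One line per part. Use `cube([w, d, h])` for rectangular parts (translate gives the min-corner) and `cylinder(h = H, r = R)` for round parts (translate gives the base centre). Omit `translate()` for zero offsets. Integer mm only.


translate([582, 228, 0]) cylinder(h = 37, r = 105);


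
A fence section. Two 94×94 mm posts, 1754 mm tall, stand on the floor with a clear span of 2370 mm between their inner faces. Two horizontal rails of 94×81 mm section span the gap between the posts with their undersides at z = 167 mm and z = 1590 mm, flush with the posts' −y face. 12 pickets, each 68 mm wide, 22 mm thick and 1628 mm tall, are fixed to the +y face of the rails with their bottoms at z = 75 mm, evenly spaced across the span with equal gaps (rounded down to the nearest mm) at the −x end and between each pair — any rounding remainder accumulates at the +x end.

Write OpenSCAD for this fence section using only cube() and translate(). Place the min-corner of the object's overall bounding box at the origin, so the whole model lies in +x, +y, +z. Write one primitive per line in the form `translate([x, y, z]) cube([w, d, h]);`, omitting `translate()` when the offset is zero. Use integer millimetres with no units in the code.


cube([94, 94, 1754]);
translate([2464, 0, 0]) cube([94, 94, 1754]);
translate([94, 0, 167]) cube([2370, 94, 81]);
translate([94, 0, 1590]) cube([2370, 94, 81]);
translate([213, 94, 75]) cube([68, 22, 1628]);
translate([400, 94, 75]) cube([68, 22, 1628]);
translate([587, 94, 75]) cube([68, 22, 1628]);
translate([774, 94, 75]) cube([68, 22, 1628]);
translate([961, 94, 75]) cube([68, 22, 1628]);
translate([1148, 94, 75]) cube([68, 22, 1628]);
translate([1335, 94, 75]) cube([68, 22, 1628]);
translate([1522, 94, 75]) cube([68, 22, 1628]);
translate([1709, 94, 75]) cube([68, 22, 1628]);
translate([1896, 94, 75]) cube([68, 22, 1628]);
translate([2083, 94, 75]) cube([68, 22, 1628]);
translate([2270, 94, 75]) cube([68, 22, 1628]);


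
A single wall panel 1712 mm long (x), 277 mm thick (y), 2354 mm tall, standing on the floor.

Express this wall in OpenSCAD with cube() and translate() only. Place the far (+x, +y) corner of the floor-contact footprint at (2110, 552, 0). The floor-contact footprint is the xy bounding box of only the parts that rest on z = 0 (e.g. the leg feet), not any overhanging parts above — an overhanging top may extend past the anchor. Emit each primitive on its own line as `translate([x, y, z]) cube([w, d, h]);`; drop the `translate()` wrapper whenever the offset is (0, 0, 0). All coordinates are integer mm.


translate([398, 275, 0]) cube([1712, 277, 2354]);


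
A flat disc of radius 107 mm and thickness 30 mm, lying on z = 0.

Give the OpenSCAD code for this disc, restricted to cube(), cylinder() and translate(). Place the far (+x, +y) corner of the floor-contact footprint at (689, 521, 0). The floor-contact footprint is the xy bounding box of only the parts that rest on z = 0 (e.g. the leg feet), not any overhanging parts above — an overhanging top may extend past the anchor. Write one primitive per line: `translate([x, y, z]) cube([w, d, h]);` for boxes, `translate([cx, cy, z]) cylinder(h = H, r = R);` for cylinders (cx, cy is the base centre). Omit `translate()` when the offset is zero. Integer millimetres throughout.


translate([582, 414, 0]) cylinder(h = 30, r = 107);


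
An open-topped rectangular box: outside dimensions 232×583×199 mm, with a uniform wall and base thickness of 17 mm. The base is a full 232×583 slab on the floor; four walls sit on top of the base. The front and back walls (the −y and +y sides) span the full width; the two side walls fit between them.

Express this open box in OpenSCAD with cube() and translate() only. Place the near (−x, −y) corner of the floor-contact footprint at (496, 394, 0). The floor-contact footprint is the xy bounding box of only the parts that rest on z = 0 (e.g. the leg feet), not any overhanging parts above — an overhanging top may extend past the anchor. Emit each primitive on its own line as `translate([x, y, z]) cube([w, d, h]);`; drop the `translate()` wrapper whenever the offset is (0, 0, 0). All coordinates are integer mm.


translate([496, 394, 0]) cube([232, 583, 17]);
translate([496, 394, 17]) cube([232, 17, 182]);
translate([496, 960, 17]) cube([232, 17, 182]);
translate([496, 411, 17]) cube([17, 549, 182]);
translate([711, 411, 17]) cube([17, 549, 182]);


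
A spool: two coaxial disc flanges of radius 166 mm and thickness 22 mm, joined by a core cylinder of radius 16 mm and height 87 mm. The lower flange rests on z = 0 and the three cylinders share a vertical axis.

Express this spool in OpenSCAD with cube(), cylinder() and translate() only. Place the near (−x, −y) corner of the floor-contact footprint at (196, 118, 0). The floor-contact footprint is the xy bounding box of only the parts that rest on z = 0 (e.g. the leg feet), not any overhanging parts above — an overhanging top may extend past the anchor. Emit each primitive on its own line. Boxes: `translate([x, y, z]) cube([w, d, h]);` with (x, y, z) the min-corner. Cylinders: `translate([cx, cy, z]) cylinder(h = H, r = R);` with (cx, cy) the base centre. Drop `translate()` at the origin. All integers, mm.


translate([362, 284, 0]) cylinder(h = 22, r = 166);
translate([362, 284, 22]) cylinder(h = 87, r = 16);
translate([362, 284, 109]) cylinder(h = 22, r = 166);


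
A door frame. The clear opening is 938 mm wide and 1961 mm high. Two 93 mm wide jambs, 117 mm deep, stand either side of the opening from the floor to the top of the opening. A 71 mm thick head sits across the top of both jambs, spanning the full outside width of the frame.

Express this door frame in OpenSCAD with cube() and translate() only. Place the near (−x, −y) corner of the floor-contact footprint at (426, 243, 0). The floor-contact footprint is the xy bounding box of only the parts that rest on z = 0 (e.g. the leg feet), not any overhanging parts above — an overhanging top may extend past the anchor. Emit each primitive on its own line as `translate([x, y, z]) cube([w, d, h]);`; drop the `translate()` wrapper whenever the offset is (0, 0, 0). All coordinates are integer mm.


translate([426, 243, 0]) cube([93, 117, 1961]);
translate([1457, 243, 0]) cube([93, 117, 1961]);
translate([426, 243, 1961]) cube([1124, 117, 71]);
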